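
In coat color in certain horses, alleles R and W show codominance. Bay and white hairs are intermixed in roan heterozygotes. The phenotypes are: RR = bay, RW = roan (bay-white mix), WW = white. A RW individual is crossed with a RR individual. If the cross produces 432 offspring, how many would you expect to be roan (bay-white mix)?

Punnett square for RW × RR:
Offspring genotypes: 2 RR, 2 RW
Phenotype counts: 2 bay, 2 roan (bay-white mix)
roan (bay-white mix): 2 out of 4 → fraction 1/2
Expected count = 1/2 × 432 = 216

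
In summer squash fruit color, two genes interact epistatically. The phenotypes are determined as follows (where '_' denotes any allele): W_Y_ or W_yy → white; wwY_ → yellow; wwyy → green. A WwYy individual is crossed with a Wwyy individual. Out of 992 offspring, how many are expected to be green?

Cross: WwYy × Wwyy — consider each gene separately:
W gene: Ww × Ww → 1 WW, 2 Ww, 1 ww → 3 W_ : 1 ww (out of 4)
Y gene: Yy × yy → 2 Yy, 2 yy → 2 Y_ : 2 yy (out of 4)
Genotype classes (out of 4 × 4 = 16): W_Y_ = 3×2 = 6; W_yy = 3×2 = 6; wwY_ = 1×2 = 2; wwyy = 1×2 = 2
Apply the phenotype rules: W_Y_ (6) + W_yy (6) → white; wwY_ (2) → yellow; wwyy (2) → green
Phenotype counts (out of 16): 12 white, 2 yellow, 2 green
green: 2 out of 16 → fraction 1/8
Expected count = 1/8 × 992 = 124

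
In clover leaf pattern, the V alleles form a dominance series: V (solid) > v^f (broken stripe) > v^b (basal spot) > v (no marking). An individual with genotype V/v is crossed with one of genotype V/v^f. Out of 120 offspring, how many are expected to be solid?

Cross: V/v × V/v^f
Allele dominance: V > v^f > v^b > v
Offspring genotypes: 1 V/V, 1 V/v^f, 1 V/v, 1 v^f/v
Phenotype counts: 3 solid, 1 broken stripe
solid: 3 out of 4 → fraction 3/4
Expected count = 3/4 × 120 = 90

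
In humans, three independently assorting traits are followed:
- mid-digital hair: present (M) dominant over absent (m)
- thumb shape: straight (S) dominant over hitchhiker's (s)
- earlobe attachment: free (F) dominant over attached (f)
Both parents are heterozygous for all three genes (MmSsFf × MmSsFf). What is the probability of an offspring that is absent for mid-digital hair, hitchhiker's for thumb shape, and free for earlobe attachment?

Trihybrid cross: MmSsFf × MmSsFf
Each trait segregates independently with a 3:1 phenotypic ratio, so each gene contributes 3/4 (dominant) or 1/4 (recessive).
Target: absent (mid-digital hair), hitchhiker's (thumb shape), free (earlobe attachment)
Probability = product of independent per-trait probabilities
= 1/4 × 1/4 × 3/4 = 3/64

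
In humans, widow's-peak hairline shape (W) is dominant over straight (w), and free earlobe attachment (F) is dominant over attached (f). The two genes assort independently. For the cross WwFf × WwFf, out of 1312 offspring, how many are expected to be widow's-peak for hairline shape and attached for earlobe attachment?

Dihybrid cross WwFf × WwFf — consider each gene separately:
hairline shape: Ww × Ww → 1 WW, 2 Ww, 1 ww → 3 W_ : 1 ww (out of 4)
earlobe attachment: Ff × Ff → 1 FF, 2 Ff, 1 ff → 3 F_ : 1 ff (out of 4)
Looking for: widow's-peak (W_) and attached (ff)
P(widow's-peak) = 3/4, P(attached) = 1/4
P(both) = 3/4 × 1/4 = 3/16
Expected count = 3/16 × 1312 = 246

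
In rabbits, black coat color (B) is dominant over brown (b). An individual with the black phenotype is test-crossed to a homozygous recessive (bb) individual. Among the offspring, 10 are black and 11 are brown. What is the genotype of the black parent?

Test cross: ? × bb
Offspring: 10 black, 11 brown — approximately 1:1.
A 1:1 ratio in a test cross indicates the unknown parent is heterozygous (Bb).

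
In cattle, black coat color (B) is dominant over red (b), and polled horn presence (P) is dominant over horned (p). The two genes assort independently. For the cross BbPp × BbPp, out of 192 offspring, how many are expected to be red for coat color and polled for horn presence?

Dihybrid cross BbPp × BbPp — consider each gene separately:
coat color: Bb × Bb → 1 BB, 2 Bb, 1 bb → 3 B_ : 1 bb (out of 4)
horn presence: Pp × Pp → 1 PP, 2 Pp, 1 pp → 3 P_ : 1 pp (out of 4)
Looking for: red (bb) and polled (P_)
P(red) = 1/4, P(polled) = 3/4
P(both) = 1/4 × 3/4 = 3/16
Expected count = 3/16 × 192 = 36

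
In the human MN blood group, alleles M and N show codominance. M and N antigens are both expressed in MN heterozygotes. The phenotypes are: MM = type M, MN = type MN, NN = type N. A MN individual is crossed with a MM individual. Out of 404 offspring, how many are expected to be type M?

Punnett square for MN × MM:
Offspring genotypes: 2 MM, 2 MN
Phenotype counts: 2 type M, 2 type MN
type M: 2 out of 4 → fraction 1/2
Expected count = 1/2 × 404 = 202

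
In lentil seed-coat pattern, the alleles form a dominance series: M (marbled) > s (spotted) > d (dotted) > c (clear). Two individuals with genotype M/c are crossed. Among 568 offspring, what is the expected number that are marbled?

Cross: M/c × M/c
Allele dominance: M > s > d > c
Offspring genotypes: 1 M/M, 2 M/c, 1 c/c
Phenotype counts: 3 marbled, 1 clear
marbled: 3 out of 4 → fraction 3/4
Expected count = 3/4 × 568 = 426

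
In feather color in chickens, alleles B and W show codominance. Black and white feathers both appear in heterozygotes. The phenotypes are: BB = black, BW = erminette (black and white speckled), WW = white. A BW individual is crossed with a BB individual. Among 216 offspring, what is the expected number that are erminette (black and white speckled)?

Punnett square for BW × BB:
Offspring genotypes: 2 BB, 2 BW
Phenotype counts: 2 black, 2 erminette (black and white speckled)
erminette (black and white speckled): 2 out of 4 → fraction 1/2
Expected count = 1/2 × 216 = 108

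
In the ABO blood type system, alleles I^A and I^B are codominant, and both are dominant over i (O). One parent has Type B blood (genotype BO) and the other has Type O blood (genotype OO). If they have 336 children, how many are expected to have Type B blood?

Cross: BO × OO
Possible offspring genotypes: 2 BO, 2 OO
Blood type counts: 2 Type B, 2 Type O
Probability of Type B: 2/4 = 1/2
Expected count = 1/2 × 336 = 168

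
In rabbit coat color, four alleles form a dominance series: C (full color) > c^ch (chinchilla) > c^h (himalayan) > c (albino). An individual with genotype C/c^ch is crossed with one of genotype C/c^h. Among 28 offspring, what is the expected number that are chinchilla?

Cross: C/c^ch × C/c^h
Allele dominance: C > c^ch > c^h > c
Offspring genotypes: 1 C/C, 1 C/c^h, 1 C/c^ch, 1 c^ch/c^h
Phenotype counts: 3 full color, 1 chinchilla
chinchilla: 1 out of 4 → fraction 1/4
Expected count = 1/4 × 28 = 7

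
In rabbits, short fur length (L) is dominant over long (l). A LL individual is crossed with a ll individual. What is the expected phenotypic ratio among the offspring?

Punnett square for LL × ll:
Offspring genotypes: 4 Ll
short: 4, long: 0
Ratio: all short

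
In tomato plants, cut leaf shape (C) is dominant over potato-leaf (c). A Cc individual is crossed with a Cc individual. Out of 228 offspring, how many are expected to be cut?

Punnett square for Cc × Cc:
Offspring genotypes: 1 CC, 2 Cc, 1 cc
cut: 3, potato-leaf: 1
cut: 3 out of 4 → fraction 3/4
Expected count = 3/4 × 228 = 171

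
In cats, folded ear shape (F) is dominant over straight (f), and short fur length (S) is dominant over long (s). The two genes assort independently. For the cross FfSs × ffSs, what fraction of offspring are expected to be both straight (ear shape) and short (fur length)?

Dihybrid cross FfSs × ffSs — consider each gene separately:
ear shape: Ff × ff → 2 Ff, 2 ff → 2 F_ : 2 ff (out of 4)
fur length: Ss × Ss → 1 SS, 2 Ss, 1 ss → 3 S_ : 1 ss (out of 4)
Looking for: straight (ff) and short (S_)
P(straight) = 2/4, P(short) = 3/4
P(both) = 2/4 × 3/4 = 6/16 = 3/8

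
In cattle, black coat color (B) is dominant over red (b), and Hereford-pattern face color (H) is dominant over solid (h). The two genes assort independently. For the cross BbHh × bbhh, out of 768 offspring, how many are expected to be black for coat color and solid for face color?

Dihybrid cross BbHh × bbhh — consider each gene separately:
coat color: Bb × bb → 2 Bb, 2 bb → 2 B_ : 2 bb (out of 4)
face color: Hh × hh → 2 Hh, 2 hh → 2 H_ : 2 hh (out of 4)
Looking for: black (B_) and solid (hh)
P(black) = 2/4, P(solid) = 2/4
P(both) = 2/4 × 2/4 = 4/16 = 1/4
Expected count = 1/4 × 768 = 192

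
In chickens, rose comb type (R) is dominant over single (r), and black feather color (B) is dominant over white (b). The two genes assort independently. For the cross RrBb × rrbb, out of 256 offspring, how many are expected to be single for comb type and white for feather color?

Dihybrid cross RrBb × rrbb — consider each gene separately:
comb type: Rr × rr → 2 Rr, 2 rr → 2 R_ : 2 rr (out of 4)
feather color: Bb × bb → 2 Bb, 2 bb → 2 B_ : 2 bb (out of 4)
Looking for: single (rr) and white (bb)
P(single) = 2/4, P(white) = 2/4
P(both) = 2/4 × 2/4 = 4/16 = 1/4
Expected count = 1/4 × 256 = 64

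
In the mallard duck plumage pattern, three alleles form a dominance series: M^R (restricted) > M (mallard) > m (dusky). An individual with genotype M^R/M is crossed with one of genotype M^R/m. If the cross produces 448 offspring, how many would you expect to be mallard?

Cross: M^R/M × M^R/m
Allele dominance: M^R > M > m
Offspring genotypes: 1 M^R/M^R, 1 M^R/m, 1 M^R/M, 1 M/m
Phenotype counts: 3 restricted, 1 mallard
mallard: 1 out of 4 → fraction 1/4
Expected count = 1/4 × 448 = 112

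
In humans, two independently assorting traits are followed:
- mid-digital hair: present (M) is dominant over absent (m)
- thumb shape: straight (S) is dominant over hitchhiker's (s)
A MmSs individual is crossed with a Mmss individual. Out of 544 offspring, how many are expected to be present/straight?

Dihybrid cross MmSs × Mmss — consider each gene separately:
mid-digital hair: Mm × Mm → 1 MM, 2 Mm, 1 mm → 3 M_ : 1 mm (out of 4)
thumb shape: Ss × ss → 2 Ss, 2 ss → 2 S_ : 2 ss (out of 4)
Combine (counts out of 4 × 4 = 16): present/straight (M_S_) = 3×2 = 6; present/hitchhiker's (M_ss) = 3×2 = 6; absent/straight (mmS_) = 1×2 = 2; absent/hitchhiker's (mmss) = 1×2 = 2
Phenotype counts (out of 16): 6 present/straight, 6 present/hitchhiker's, 2 absent/straight, 2 absent/hitchhiker's
present/straight: 6 out of 16 → fraction 3/8
Expected count = 3/8 × 544 = 204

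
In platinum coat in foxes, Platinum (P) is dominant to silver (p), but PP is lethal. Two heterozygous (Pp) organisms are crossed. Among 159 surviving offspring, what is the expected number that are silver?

Cross: Pp × Pp
Punnett square offspring (before lethality): 1 PP, 2 Pp, 1 pp
The PP genotype is lethal (embryos die); surviving offspring: 2 Pp, 1 pp
silver: 1 out of 3 → fraction 1/3
Expected count = 1/3 × 159 = 53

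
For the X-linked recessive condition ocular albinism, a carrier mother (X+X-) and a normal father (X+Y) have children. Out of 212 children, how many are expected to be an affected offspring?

Cross: X+X- × X+Y
Offspring: 1 X+X+, 1 X+Y, 1 X+X-, 1 X-Y
Probability of an affected offspring: 1/4
Expected count = 1/4 × 212 = 53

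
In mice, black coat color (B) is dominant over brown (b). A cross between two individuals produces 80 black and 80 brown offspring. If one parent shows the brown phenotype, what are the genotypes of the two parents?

Observed offspring: 80 black, 80 brown
The observed ratio simplifies to 1:1. One parent shows brown, so its genotype must be bb. A 1:1 offspring split requires the other parent to be heterozygous (Bb).
Parent genotypes: bb × Bb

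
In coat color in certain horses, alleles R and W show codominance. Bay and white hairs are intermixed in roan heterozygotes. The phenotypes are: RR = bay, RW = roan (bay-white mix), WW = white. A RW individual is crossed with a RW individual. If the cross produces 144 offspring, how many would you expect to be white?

Punnett square for RW × RW:
Offspring genotypes: 1 RR, 2 RW, 1 WW
Phenotype counts: 1 bay, 2 roan (bay-white mix), 1 white
white: 1 out of 4 → fraction 1/4
Expected count = 1/4 × 144 = 36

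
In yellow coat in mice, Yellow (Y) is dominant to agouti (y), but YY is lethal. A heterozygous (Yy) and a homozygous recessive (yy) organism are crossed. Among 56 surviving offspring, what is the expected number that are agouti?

Cross: Yy × yy
Punnett square offspring (before lethality): 2 Yy, 2 yy
No YY offspring are produced in this cross.
agouti: 2 out of 4 → fraction 1/2
Expected count = 1/2 × 56 = 28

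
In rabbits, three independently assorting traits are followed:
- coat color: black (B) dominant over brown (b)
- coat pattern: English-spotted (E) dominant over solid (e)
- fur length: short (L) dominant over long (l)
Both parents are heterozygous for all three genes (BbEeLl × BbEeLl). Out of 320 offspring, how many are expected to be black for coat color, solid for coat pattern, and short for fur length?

Trihybrid cross: BbEeLl × BbEeLl
Each trait segregates independently with a 3:1 phenotypic ratio, so each gene contributes 3/4 (dominant) or 1/4 (recessive).
Target: black (coat color), solid (coat pattern), short (fur length)
Probability = product of independent per-trait probabilities
= 3/4 × 1/4 × 3/4 = 9/64
Expected count = 9/64 × 320 = 45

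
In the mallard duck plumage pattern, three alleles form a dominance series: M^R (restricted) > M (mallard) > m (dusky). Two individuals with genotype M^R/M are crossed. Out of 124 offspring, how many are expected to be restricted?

Cross: M^R/M × M^R/M
Allele dominance: M^R > M > m
Offspring genotypes: 1 M^R/M^R, 2 M^R/M, 1 M/M
Phenotype counts: 3 restricted, 1 mallard
restricted: 3 out of 4 → fraction 3/4
Expected count = 3/4 × 124 = 93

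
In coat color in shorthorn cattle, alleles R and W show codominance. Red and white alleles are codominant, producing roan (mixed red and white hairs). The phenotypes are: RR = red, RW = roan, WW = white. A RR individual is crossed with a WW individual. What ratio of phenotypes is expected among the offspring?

Punnett square for RR × WW:
Offspring genotypes: 4 RW
Phenotype counts: 4 roan
Ratio: all roan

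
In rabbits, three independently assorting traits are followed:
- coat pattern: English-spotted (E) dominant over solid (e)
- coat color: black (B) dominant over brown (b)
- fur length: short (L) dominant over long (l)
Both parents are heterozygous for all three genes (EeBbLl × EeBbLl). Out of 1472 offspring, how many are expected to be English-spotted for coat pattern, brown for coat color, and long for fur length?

Trihybrid cross: EeBbLl × EeBbLl
Each trait segregates independently with a 3:1 phenotypic ratio, so each gene contributes 3/4 (dominant) or 1/4 (recessive).
Target: English-spotted (coat pattern), brown (coat color), long (fur length)
Probability = product of independent per-trait probabilities
= 3/4 × 1/4 × 1/4 = 3/64
Expected count = 3/64 × 1472 = 69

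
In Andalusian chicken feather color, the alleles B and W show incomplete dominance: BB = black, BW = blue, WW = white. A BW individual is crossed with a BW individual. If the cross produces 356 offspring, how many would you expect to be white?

Punnett square for BW × BW:
Offspring genotypes: 1 BB, 2 BW, 1 WW
Phenotype counts: 1 black, 2 blue, 1 white
white: 1 out of 4 → fraction 1/4
Expected count = 1/4 × 356 = 89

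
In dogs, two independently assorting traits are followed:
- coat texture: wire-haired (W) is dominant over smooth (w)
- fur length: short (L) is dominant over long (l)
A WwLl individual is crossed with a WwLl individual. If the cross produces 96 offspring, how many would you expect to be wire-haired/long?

Dihybrid cross WwLl × WwLl — consider each gene separately:
coat texture: Ww × Ww → 1 WW, 2 Ww, 1 ww → 3 W_ : 1 ww (out of 4)
fur length: Ll × Ll → 1 LL, 2 Ll, 1 ll → 3 L_ : 1 ll (out of 4)
Combine (counts out of 4 × 4 = 16): wire-haired/short (W_L_) = 3×3 = 9; wire-haired/long (W_ll) = 3×1 = 3; smooth/short (wwL_) = 1×3 = 3; smooth/long (wwll) = 1×1 = 1
Phenotype counts (out of 16): 9 wire-haired/short, 3 wire-haired/long, 3 smooth/short, 1 smooth/long
wire-haired/long: 3 out of 16 → fraction 3/16
Expected count = 3/16 × 96 = 18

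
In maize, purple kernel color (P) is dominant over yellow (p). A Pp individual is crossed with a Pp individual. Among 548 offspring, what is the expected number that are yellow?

Punnett square for Pp × Pp:
Offspring genotypes: 1 PP, 2 Pp, 1 pp
purple: 3, yellow: 1
yellow: 1 out of 4 → fraction 1/4
Expected count = 1/4 × 548 = 137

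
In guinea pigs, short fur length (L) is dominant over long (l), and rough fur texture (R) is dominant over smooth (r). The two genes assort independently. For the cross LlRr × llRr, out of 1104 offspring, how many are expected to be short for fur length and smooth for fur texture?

Dihybrid cross LlRr × llRr — consider each gene separately:
fur length: Ll × ll → 2 Ll, 2 ll → 2 L_ : 2 ll (out of 4)
fur texture: Rr × Rr → 1 RR, 2 Rr, 1 rr → 3 R_ : 1 rr (out of 4)
Looking for: short (L_) and smooth (rr)
P(short) = 2/4, P(smooth) = 1/4
P(both) = 2/4 × 1/4 = 2/16 = 1/8
Expected count = 1/8 × 1104 = 138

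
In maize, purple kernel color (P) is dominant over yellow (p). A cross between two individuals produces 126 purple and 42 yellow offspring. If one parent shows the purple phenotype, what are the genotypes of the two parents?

Observed offspring: 126 purple, 42 yellow
The observed ratio simplifies to 3:1. Yellow (pp) offspring appear, so each parent must contribute one p allele. The parent stated to show purple carries P, so it is Pp. The other parent is then either Pp or pp: Pp × pp would give a 1:1 split, whereas Pp × Pp gives 3:1 — matching the data. So both parents are heterozygous (Pp × Pp).
Parent genotypes: Pp × Pp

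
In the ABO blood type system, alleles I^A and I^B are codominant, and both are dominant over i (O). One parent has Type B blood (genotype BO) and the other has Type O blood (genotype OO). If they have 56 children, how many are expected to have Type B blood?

Cross: BO × OO
Possible offspring genotypes: 2 BO, 2 OO
Blood type counts: 2 Type B, 2 Type O
Probability of Type B: 2/4 = 1/2
Expected count = 1/2 × 56 = 28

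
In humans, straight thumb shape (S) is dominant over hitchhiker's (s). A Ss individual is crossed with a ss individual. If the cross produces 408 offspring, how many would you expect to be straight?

Punnett square for Ss × ss:
Offspring genotypes: 2 Ss, 2 ss
straight: 2, hitchhiker's: 2
straight: 2 out of 4 → fraction 1/2
Expected count = 1/2 × 408 = 204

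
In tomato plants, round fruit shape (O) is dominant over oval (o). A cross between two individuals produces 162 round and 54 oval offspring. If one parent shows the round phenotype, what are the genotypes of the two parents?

Observed offspring: 162 round, 54 oval
The observed ratio simplifies to 3:1. Oval (oo) offspring appear, so each parent must contribute one o allele. The parent stated to show round carries O, so it is Oo. The other parent is then either Oo or oo: Oo × oo would give a 1:1 split, whereas Oo × Oo gives 3:1 — matching the data. So both parents are heterozygous (Oo × Oo).
Parent genotypes: Oo × Oo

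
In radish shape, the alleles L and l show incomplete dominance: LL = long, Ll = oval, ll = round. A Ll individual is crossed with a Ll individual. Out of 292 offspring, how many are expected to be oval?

Punnett square for Ll × Ll:
Offspring genotypes: 1 LL, 2 Ll, 1 ll
Phenotype counts: 1 long, 2 oval, 1 round
oval: 2 out of 4 → fraction 1/2
Expected count = 1/2 × 292 = 146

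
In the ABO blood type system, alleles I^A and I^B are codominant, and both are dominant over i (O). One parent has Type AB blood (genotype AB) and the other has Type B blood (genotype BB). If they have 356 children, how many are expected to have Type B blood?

Cross: AB × BB
Possible offspring genotypes: 2 AB, 2 BB
Blood type counts: 2 Type AB, 2 Type B
Probability of Type B: 2/4 = 1/2
Expected count = 1/2 × 356 = 178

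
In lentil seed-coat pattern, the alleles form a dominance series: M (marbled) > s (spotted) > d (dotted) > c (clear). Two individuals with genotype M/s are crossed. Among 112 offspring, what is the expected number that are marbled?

Cross: M/s × M/s
Allele dominance: M > s > d > c
Offspring genotypes: 1 M/M, 2 M/s, 1 s/s
Phenotype counts: 3 marbled, 1 spotted
marbled: 3 out of 4 → fraction 3/4
Expected count = 3/4 × 112 = 84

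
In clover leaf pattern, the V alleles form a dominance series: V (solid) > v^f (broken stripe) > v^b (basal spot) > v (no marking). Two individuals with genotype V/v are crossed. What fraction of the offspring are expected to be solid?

Cross: V/v × V/v
Allele dominance: V > v^f > v^b > v
Offspring genotypes: 1 V/V, 2 V/v, 1 v/v
Phenotype counts: 3 solid, 1 unmarked
solid: 3 out of 4
Probability: 3/4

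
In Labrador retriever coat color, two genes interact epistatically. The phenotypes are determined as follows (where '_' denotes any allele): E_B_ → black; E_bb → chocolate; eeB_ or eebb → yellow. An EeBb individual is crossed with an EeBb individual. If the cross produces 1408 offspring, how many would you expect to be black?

Cross: EeBb × EeBb — consider each gene separately:
E gene: Ee × Ee → 1 EE, 2 Ee, 1 ee → 3 E_ : 1 ee (out of 4)
B gene: Bb × Bb → 1 BB, 2 Bb, 1 bb → 3 B_ : 1 bb (out of 4)
Genotype classes (out of 4 × 4 = 16): E_B_ = 3×3 = 9; E_bb = 3×1 = 3; eeB_ = 1×3 = 3; eebb = 1×1 = 1
Apply the phenotype rules: E_B_ (9) → black; E_bb (3) → chocolate; eeB_ (3) + eebb (1) → yellow
Phenotype counts (out of 16): 9 black, 3 chocolate, 4 yellow
black: 9 out of 16 → fraction 9/16
Expected count = 9/16 × 1408 = 792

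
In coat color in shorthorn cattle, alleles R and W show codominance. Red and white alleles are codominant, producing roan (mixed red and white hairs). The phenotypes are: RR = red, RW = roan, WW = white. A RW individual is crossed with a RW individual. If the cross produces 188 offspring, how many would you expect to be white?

Punnett square for RW × RW:
Offspring genotypes: 1 RR, 2 RW, 1 WW
Phenotype counts: 1 red, 2 roan, 1 white
white: 1 out of 4 → fraction 1/4
Expected count = 1/4 × 188 = 47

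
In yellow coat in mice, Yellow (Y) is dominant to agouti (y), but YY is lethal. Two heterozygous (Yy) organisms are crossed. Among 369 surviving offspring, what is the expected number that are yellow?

Cross: Yy × Yy
Punnett square offspring (before lethality): 1 YY, 2 Yy, 1 yy
The YY genotype is lethal (embryos die); surviving offspring: 2 Yy, 1 yy
yellow: 2 out of 3 → fraction 2/3
Expected count = 2/3 × 369 = 246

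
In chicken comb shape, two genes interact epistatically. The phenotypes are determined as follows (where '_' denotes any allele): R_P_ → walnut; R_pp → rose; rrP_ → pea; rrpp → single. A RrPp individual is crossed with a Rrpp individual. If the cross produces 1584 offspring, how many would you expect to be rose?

Cross: RrPp × Rrpp — consider each gene separately:
R gene: Rr × Rr → 1 RR, 2 Rr, 1 rr → 3 R_ : 1 rr (out of 4)
P gene: Pp × pp → 2 Pp, 2 pp → 2 P_ : 2 pp (out of 4)
Genotype classes (out of 4 × 4 = 16): R_P_ = 3×2 = 6; R_pp = 3×2 = 6; rrP_ = 1×2 = 2; rrpp = 1×2 = 2
Apply the phenotype rules: R_P_ (6) → walnut; R_pp (6) → rose; rrP_ (2) → pea; rrpp (2) → single
Phenotype counts (out of 16): 6 walnut, 6 rose, 2 pea, 2 single
rose: 6 out of 16 → fraction 3/8
Expected count = 3/8 × 1584 = 594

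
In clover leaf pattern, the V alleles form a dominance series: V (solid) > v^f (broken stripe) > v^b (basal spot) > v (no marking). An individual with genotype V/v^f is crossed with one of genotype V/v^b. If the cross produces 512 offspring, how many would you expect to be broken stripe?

Cross: V/v^f × V/v^b
Allele dominance: V > v^f > v^b > v
Offspring genotypes: 1 V/V, 1 V/v^b, 1 V/v^f, 1 v^f/v^b
Phenotype counts: 3 solid, 1 broken stripe
broken stripe: 1 out of 4 → fraction 1/4
Expected count = 1/4 × 512 = 128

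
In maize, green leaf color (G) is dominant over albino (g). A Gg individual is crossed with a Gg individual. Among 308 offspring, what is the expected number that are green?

Punnett square for Gg × Gg:
Offspring genotypes: 1 GG, 2 Gg, 1 gg
green: 3, albino: 1
green: 3 out of 4 → fraction 3/4
Expected count = 3/4 × 308 = 231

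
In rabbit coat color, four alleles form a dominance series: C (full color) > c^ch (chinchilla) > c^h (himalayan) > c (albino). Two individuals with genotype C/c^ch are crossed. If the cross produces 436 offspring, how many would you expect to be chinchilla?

Cross: C/c^ch × C/c^ch
Allele dominance: C > c^ch > c^h > c
Offspring genotypes: 1 C/C, 2 C/c^ch, 1 c^ch/c^ch
Phenotype counts: 3 full color, 1 chinchilla
chinchilla: 1 out of 4 → fraction 1/4
Expected count = 1/4 × 436 = 109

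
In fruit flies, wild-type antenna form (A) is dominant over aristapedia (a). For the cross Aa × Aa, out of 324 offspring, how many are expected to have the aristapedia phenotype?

Punnett square for Aa × Aa:
Offspring genotypes: 1 AA, 2 Aa, 1 aa
Total offspring: 4
Count with target: 1
Probability: 1/4
Expected count = 1/4 × 324 = 81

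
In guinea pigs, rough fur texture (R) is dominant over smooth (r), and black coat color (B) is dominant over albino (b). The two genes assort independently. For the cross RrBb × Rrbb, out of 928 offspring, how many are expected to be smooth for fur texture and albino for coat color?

Dihybrid cross RrBb × Rrbb — consider each gene separately:
fur texture: Rr × Rr → 1 RR, 2 Rr, 1 rr → 3 R_ : 1 rr (out of 4)
coat color: Bb × bb → 2 Bb, 2 bb → 2 B_ : 2 bb (out of 4)
Looking for: smooth (rr) and albino (bb)
P(smooth) = 1/4, P(albino) = 2/4
P(both) = 1/4 × 2/4 = 2/16 = 1/8
Expected count = 1/8 × 928 = 116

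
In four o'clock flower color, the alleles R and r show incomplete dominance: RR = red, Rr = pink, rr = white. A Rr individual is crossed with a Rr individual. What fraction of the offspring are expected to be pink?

Punnett square for Rr × Rr:
Offspring genotypes: 1 RR, 2 Rr, 1 rr
Phenotype counts: 1 red, 2 pink, 1 white
pink: 2 out of 4
Probability: 2/4 = 1/2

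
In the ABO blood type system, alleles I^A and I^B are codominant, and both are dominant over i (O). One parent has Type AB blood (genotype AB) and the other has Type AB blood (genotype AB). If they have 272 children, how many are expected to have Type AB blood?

Cross: AB × AB
Possible offspring genotypes: 1 AA, 2 AB, 1 BB
Blood type counts: 1 Type A, 2 Type AB, 1 Type B
Probability of Type AB: 2/4 = 1/2
Expected count = 1/2 × 272 = 136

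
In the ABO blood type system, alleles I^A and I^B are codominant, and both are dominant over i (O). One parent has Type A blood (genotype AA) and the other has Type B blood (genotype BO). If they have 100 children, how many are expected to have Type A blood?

Cross: AA × BO
Possible offspring genotypes: 2 AB, 2 AO
Blood type counts: 2 Type AB, 2 Type A
Probability of Type A: 2/4 = 1/2
Expected count = 1/2 × 100 = 50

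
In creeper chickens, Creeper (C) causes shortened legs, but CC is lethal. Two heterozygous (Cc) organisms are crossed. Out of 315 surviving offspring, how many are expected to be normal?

Cross: Cc × Cc
Punnett square offspring (before lethality): 1 CC, 2 Cc, 1 cc
The CC genotype is lethal (embryos die); surviving offspring: 2 Cc, 1 cc
normal: 1 out of 3 → fraction 1/3
Expected count = 1/3 × 315 = 105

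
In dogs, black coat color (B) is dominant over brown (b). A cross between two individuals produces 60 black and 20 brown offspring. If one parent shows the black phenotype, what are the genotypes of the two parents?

Observed offspring: 60 black, 20 brown
The observed ratio simplifies to 3:1. Brown (bb) offspring appear, so each parent must contribute one b allele. The parent stated to show black carries B, so it is Bb. The other parent is then either Bb or bb: Bb × bb would give a 1:1 split, whereas Bb × Bb gives 3:1 — matching the data. So both parents are heterozygous (Bb × Bb).
Parent genotypes: Bb × Bb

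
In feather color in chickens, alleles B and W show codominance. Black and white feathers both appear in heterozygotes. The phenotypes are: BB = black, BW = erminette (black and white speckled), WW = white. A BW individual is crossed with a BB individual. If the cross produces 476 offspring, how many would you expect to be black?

Punnett square for BW × BB:
Offspring genotypes: 2 BB, 2 BW
Phenotype counts: 2 black, 2 erminette (black and white speckled)
black: 2 out of 4 → fraction 1/2
Expected count = 1/2 × 476 = 238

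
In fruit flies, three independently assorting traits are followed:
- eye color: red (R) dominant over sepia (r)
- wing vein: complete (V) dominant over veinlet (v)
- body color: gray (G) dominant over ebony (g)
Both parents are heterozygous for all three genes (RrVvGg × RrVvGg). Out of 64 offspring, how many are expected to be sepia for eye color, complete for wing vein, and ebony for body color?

Trihybrid cross: RrVvGg × RrVvGg
Each trait segregates independently with a 3:1 phenotypic ratio, so each gene contributes 3/4 (dominant) or 1/4 (recessive).
Target: sepia (eye color), complete (wing vein), ebony (body color)
Probability = product of independent per-trait probabilities
= 1/4 × 3/4 × 1/4 = 3/64
Expected count = 3/64 × 64 = 3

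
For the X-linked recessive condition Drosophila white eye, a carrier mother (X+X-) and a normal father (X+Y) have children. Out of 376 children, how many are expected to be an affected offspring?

Cross: X+X- × X+Y
Offspring: 1 X+X+, 1 X+Y, 1 X+X-, 1 X-Y
Probability of an affected offspring: 1/4
Expected count = 1/4 × 376 = 94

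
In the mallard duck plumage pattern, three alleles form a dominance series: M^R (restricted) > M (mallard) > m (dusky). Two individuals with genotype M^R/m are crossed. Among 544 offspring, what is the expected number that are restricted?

Cross: M^R/m × M^R/m
Allele dominance: M^R > M > m
Offspring genotypes: 1 M^R/M^R, 2 M^R/m, 1 m/m
Phenotype counts: 3 restricted, 1 dusky
restricted: 3 out of 4 → fraction 3/4
Expected count = 3/4 × 544 = 408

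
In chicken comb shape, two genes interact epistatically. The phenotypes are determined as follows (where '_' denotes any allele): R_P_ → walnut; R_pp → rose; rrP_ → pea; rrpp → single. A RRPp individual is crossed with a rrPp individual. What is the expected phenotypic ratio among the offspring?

Cross: RRPp × rrPp — consider each gene separately:
R gene: RR × rr → 4 Rr → 4 R_ (out of 4)
P gene: Pp × Pp → 1 PP, 2 Pp, 1 pp → 3 P_ : 1 pp (out of 4)
Genotype classes (out of 4 × 4 = 16): R_P_ = 4×3 = 12; R_pp = 4×1 = 4
Apply the phenotype rules: R_P_ (12) → walnut; R_pp (4) → rose
Phenotype counts (out of 16): 12 walnut, 4 rose
Ratio: 3 walnut : 1 rose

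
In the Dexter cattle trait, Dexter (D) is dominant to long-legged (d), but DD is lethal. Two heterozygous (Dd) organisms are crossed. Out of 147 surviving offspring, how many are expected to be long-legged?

Cross: Dd × Dd
Punnett square offspring (before lethality): 1 DD, 2 Dd, 1 dd
The DD genotype is lethal (embryos die); surviving offspring: 2 Dd, 1 dd
long-legged: 1 out of 3 → fraction 1/3
Expected count = 1/3 × 147 = 49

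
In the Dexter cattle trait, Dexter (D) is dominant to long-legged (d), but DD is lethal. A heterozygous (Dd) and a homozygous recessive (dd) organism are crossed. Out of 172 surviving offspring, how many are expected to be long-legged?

Cross: Dd × dd
Punnett square offspring (before lethality): 2 Dd, 2 dd
No DD offspring are produced in this cross.
long-legged: 2 out of 4 → fraction 1/2
Expected count = 1/2 × 172 = 86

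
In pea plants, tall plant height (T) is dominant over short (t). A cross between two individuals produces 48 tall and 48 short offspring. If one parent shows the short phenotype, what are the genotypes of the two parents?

Observed offspring: 48 tall, 48 short
The observed ratio simplifies to 1:1. One parent shows short, so its genotype must be tt. A 1:1 offspring split requires the other parent to be heterozygous (Tt).
Parent genotypes: tt × Tt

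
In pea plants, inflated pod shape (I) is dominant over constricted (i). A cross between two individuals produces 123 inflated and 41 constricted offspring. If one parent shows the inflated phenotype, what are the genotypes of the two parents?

Observed offspring: 123 inflated, 41 constricted
The observed ratio simplifies to 3:1. Constricted (ii) offspring appear, so each parent must contribute one i allele. The parent stated to show inflated carries I, so it is Ii. The other parent is then either Ii or ii: Ii × ii would give a 1:1 split, whereas Ii × Ii gives 3:1 — matching the data. So both parents are heterozygous (Ii × Ii).
Parent genotypes: Ii × Ii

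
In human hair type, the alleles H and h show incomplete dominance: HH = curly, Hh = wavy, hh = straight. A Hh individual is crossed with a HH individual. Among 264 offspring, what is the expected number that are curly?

Punnett square for Hh × HH:
Offspring genotypes: 2 HH, 2 Hh
Phenotype counts: 2 curly, 2 wavy
curly: 2 out of 4 → fraction 1/2
Expected count = 1/2 × 264 = 132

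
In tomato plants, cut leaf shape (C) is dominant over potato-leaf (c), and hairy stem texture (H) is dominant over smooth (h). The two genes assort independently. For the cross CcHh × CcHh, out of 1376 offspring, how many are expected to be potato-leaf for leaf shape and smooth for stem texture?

Dihybrid cross CcHh × CcHh — consider each gene separately:
leaf shape: Cc × Cc → 1 CC, 2 Cc, 1 cc → 3 C_ : 1 cc (out of 4)
stem texture: Hh × Hh → 1 HH, 2 Hh, 1 hh → 3 H_ : 1 hh (out of 4)
Looking for: potato-leaf (cc) and smooth (hh)
P(potato-leaf) = 1/4, P(smooth) = 1/4
P(both) = 1/4 × 1/4 = 1/16
Expected count = 1/16 × 1376 = 86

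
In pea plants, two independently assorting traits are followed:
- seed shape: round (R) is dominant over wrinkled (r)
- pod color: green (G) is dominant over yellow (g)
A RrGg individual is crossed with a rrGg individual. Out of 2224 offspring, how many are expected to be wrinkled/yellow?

Dihybrid cross RrGg × rrGg — consider each gene separately:
seed shape: Rr × rr → 2 Rr, 2 rr → 2 R_ : 2 rr (out of 4)
pod color: Gg × Gg → 1 GG, 2 Gg, 1 gg → 3 G_ : 1 gg (out of 4)
Combine (counts out of 4 × 4 = 16): round/green (R_G_) = 2×3 = 6; round/yellow (R_gg) = 2×1 = 2; wrinkled/green (rrG_) = 2×3 = 6; wrinkled/yellow (rrgg) = 2×1 = 2
Phenotype counts (out of 16): 6 round/green, 2 round/yellow, 6 wrinkled/green, 2 wrinkled/yellow
wrinkled/yellow: 2 out of 16 → fraction 1/8
Expected count = 1/8 × 2224 = 278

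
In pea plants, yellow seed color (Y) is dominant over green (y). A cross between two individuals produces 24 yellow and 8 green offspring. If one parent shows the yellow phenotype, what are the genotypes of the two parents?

Observed offspring: 24 yellow, 8 green
The observed ratio simplifies to 3:1. Green (yy) offspring appear, so each parent must contribute one y allele. The parent stated to show yellow carries Y, so it is Yy. The other parent is then either Yy or yy: Yy × yy would give a 1:1 split, whereas Yy × Yy gives 3:1 — matching the data. So both parents are heterozygous (Yy × Yy).
Parent genotypes: Yy × Yy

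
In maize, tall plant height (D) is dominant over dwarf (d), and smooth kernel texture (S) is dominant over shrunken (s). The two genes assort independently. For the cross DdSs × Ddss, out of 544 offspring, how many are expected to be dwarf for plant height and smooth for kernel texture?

Dihybrid cross DdSs × Ddss — consider each gene separately:
plant height: Dd × Dd → 1 DD, 2 Dd, 1 dd → 3 D_ : 1 dd (out of 4)
kernel texture: Ss × ss → 2 Ss, 2 ss → 2 S_ : 2 ss (out of 4)
Looking for: dwarf (dd) and smooth (S_)
P(dwarf) = 1/4, P(smooth) = 2/4
P(both) = 1/4 × 2/4 = 2/16 = 1/8
Expected count = 1/8 × 544 = 68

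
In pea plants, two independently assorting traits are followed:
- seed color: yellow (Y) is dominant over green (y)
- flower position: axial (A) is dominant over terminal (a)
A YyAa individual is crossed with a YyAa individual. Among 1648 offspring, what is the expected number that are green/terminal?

Dihybrid cross YyAa × YyAa — consider each gene separately:
seed color: Yy × Yy → 1 YY, 2 Yy, 1 yy → 3 Y_ : 1 yy (out of 4)
flower position: Aa × Aa → 1 AA, 2 Aa, 1 aa → 3 A_ : 1 aa (out of 4)
Combine (counts out of 4 × 4 = 16): yellow/axial (Y_A_) = 3×3 = 9; yellow/terminal (Y_aa) = 3×1 = 3; green/axial (yyA_) = 1×3 = 3; green/terminal (yyaa) = 1×1 = 1
Phenotype counts (out of 16): 9 yellow/axial, 3 yellow/terminal, 3 green/axial, 1 green/terminal
green/terminal: 1 out of 16 → fraction 1/16
Expected count = 1/16 × 1648 = 103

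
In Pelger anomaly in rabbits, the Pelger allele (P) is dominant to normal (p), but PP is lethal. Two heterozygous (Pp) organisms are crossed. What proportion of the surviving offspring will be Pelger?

Cross: Pp × Pp
Punnett square offspring (before lethality): 1 PP, 2 Pp, 1 pp
The PP genotype is lethal (embryos die); surviving offspring: 2 Pp, 1 pp
Pelger: 2 out of 3
Probability: 2/3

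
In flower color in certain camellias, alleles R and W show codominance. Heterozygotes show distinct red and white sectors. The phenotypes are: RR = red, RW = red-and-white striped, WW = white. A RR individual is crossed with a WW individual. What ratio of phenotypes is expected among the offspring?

Punnett square for RR × WW:
Offspring genotypes: 4 RW
Phenotype counts: 4 red-and-white striped
Ratio: all red-and-white striped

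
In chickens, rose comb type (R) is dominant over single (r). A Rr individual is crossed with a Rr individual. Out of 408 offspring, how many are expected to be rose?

Punnett square for Rr × Rr:
Offspring genotypes: 1 RR, 2 Rr, 1 rr
rose: 3, single: 1
rose: 3 out of 4 → fraction 3/4
Expected count = 3/4 × 408 = 306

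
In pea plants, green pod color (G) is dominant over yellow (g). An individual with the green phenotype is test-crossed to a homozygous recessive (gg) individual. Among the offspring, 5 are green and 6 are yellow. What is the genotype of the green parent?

Test cross: ? × gg
Offspring: 5 green, 6 yellow — approximately 1:1.
A 1:1 ratio in a test cross indicates the unknown parent is heterozygous (Gg).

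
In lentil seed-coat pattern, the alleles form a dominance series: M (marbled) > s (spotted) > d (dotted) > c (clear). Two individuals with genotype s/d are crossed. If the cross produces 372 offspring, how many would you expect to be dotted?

Cross: s/d × s/d
Allele dominance: M > s > d > c
Offspring genotypes: 1 s/s, 2 s/d, 1 d/d
Phenotype counts: 3 spotted, 1 dotted
dotted: 1 out of 4 → fraction 1/4
Expected count = 1/4 × 372 = 93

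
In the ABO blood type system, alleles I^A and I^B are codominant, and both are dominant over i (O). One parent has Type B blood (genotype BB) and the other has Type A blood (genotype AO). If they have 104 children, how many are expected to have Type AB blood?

Cross: BB × AO
Possible offspring genotypes: 2 AB, 2 BO
Blood type counts: 2 Type AB, 2 Type B
Probability of Type AB: 2/4 = 1/2
Expected count = 1/2 × 104 = 52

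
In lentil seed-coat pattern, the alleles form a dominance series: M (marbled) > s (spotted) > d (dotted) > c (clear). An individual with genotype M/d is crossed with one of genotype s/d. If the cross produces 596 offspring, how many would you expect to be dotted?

Cross: M/d × s/d
Allele dominance: M > s > d > c
Offspring genotypes: 1 M/s, 1 M/d, 1 s/d, 1 d/d
Phenotype counts: 2 marbled, 1 spotted, 1 dotted
dotted: 1 out of 4 → fraction 1/4
Expected count = 1/4 × 596 = 149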